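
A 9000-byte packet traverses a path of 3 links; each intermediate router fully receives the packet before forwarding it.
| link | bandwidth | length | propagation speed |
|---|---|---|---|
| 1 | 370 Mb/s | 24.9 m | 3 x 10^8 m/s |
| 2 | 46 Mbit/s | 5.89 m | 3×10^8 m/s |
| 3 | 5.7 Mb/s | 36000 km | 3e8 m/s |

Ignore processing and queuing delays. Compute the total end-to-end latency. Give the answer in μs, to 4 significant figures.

134400 μs

L = 9000 × 8 = 72000 bits.
Transmission delays (L/R per hop): 194.595, 1565.22, 12631.6 μs; sum = 14391.4 μs.
Propagation delays (d/s per hop): 0.083, 0.0196333, 120000 μs; sum = 120000 μs.
End-to-end = 134400 μs.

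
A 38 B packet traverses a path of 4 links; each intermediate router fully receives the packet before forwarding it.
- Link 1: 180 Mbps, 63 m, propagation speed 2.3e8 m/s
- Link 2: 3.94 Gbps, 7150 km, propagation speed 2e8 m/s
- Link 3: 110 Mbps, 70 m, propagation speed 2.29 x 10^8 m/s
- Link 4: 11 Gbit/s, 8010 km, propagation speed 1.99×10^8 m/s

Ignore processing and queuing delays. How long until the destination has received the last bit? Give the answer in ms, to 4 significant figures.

76.01 ms

L = 38 × 8 = 304 bits.
Transmission delays (L/R per hop): 0.00168889, 7.71574e-05, 0.00276364, 2.76364e-05 ms; sum = 0.00455732 ms.
Propagation delays (d/s per hop): 0.000273913, 35.75, 0.000305677, 40.2513 ms; sum = 76.0018 ms.
End-to-end = 76.01 ms.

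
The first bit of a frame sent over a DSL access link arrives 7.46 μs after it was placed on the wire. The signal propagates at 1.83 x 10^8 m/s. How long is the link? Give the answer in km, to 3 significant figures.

d = s × t_prop = 183000000 × 7.46e-06 = 1.37 km.

1.37 km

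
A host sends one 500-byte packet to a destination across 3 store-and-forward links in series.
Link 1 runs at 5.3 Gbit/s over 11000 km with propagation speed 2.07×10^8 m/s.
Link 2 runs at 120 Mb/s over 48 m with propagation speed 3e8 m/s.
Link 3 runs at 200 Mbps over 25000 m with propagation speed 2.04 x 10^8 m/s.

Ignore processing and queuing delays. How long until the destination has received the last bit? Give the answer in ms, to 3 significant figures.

L = 500 × 8 = 4000 bits.
Transmission delays (L/R per hop): 0.000754717, 0.0333333, 0.02 ms; sum = 0.0540881 ms.
Propagation delays (d/s per hop): 53.1401, 0.00016, 0.122549 ms; sum = 53.2628 ms.
End-to-end = 53.3 ms.

53.3 ms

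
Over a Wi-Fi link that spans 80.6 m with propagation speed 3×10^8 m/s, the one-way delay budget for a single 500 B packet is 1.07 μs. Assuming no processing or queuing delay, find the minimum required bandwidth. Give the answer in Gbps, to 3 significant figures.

4.99 Gbps

L = 4000 bits.
Propagation delay = 80.6 / 300000000 = 0.268667 μs.
Transmission budget = 1.07 − 0.268667 = 0.801333 μs.
R ≥ L / t_tx = 4000 bits / 8.01333e-07 s = 4.99 Gbps.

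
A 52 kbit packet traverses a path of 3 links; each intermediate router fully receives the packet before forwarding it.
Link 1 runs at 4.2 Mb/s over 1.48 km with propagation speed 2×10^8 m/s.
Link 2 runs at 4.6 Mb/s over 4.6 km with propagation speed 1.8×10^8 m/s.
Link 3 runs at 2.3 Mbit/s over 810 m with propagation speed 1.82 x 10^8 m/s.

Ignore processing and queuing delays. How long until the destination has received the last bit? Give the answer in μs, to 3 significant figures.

46300 μs

L = 52000 bits.
Transmission delays (L/R per hop): 12381, 11304.3, 22608.7 μs; sum = 46294 μs.
Propagation delays (d/s per hop): 7.4, 25.5556, 4.45055 μs; sum = 37.4061 μs.
End-to-end = 46300 μs.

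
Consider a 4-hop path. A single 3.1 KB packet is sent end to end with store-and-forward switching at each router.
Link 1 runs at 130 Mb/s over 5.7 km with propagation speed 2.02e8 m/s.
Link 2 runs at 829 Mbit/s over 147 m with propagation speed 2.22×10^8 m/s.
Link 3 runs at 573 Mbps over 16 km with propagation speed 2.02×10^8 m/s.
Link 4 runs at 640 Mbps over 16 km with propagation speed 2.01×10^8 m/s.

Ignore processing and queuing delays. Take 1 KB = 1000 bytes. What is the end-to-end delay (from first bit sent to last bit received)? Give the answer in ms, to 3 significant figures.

0.490 ms

L = 24800 bits.
Transmission delays (L/R per hop): 0.190769, 0.0299156, 0.043281, 0.03875 ms; sum = 0.302716 ms.
Propagation delays (d/s per hop): 0.0282178, 0.000662162, 0.0792079, 0.079602 ms; sum = 0.18769 ms.
End-to-end = 0.490 ms.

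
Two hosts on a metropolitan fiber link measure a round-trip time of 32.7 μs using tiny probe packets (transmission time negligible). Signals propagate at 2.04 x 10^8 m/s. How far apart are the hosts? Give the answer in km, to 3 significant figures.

One-way propagation = RTT/2 = 16.35 μs.
d = s × t = 204000000 × 1.635e-05 = 3.34 km.

3.34 km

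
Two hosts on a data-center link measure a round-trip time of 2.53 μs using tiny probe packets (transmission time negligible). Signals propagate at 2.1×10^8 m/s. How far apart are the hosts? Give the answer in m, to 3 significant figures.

266 m

One-way propagation = RTT/2 = 1.265 μs.
d = s × t = 210000000 × 1.265e-06 = 266 m.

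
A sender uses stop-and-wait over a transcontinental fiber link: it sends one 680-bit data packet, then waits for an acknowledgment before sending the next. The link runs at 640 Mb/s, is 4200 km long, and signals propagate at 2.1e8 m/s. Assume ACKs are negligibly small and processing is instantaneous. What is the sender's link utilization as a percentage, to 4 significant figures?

0.002656 %

t_tx = L/R = 680/640000000 = 1.0625e-06 s.
t_prop = 4200000/210000000 = 0.02 s; RTT = 0.04 s.
Cycle = t_tx + RTT = 0.0400011 s.
Utilization = t_tx / cycle = 1.0625e-06/0.0400011 = 0.002656 %.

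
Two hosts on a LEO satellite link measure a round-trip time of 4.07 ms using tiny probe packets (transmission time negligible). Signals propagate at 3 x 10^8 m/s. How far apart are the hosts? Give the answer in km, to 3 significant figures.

611 km

One-way propagation = RTT/2 = 2.035 ms.
d = s × t = 300000000 × 0.002035 = 611 km.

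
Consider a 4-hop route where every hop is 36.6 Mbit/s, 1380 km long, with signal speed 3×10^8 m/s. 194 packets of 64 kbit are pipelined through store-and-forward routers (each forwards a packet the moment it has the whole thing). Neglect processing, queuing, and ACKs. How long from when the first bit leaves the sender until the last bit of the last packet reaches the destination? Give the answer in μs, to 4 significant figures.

Per-hop transmission t_tx = L/R = 64000/36600000 = 1748.63 μs.
Per-hop propagation t_prop = 1380000/300000000 = 4600 μs.
Pipeline fill: first packet needs 4·t_tx to clear all hops; remaining 193 packets each add one t_tx.
Total = (4+194-1)·t_tx + 4·t_prop = 197·1748.63 + 4·4600 = 362900 μs.

362900 μs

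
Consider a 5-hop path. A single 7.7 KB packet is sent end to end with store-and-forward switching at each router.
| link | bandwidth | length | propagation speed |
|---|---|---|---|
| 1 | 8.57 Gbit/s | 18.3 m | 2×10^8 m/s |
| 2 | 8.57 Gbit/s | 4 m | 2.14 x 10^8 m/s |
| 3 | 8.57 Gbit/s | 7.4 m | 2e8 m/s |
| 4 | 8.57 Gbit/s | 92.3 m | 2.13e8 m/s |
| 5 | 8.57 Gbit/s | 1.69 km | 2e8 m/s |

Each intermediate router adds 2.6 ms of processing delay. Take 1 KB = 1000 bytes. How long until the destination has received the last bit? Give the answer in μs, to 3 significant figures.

10400 μs

L = 61600 bits.
Transmission delay per hop = L/R = 61600/8570000000 = 7.18786 μs; 5 hops → 35.9393 μs.
Propagation delays (d/s per hop): 0.0915, 0.0186916, 0.037, 0.433333, 8.45 μs; sum = 9.03052 μs.
Processing at 4 router(s): 4 × 2.6 ms = 10400 μs.
End-to-end = 10400 μs.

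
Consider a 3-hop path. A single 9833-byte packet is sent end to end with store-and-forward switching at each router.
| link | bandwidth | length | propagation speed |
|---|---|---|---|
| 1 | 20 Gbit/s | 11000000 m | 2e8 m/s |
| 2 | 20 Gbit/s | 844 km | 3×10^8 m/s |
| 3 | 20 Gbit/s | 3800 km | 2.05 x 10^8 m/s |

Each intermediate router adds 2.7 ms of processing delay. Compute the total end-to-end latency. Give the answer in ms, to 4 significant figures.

L = 9833 × 8 = 78664 bits.
Transmission delay per hop = L/R = 78664/20000000000 = 0.0039332 ms; 3 hops → 0.0117996 ms.
Propagation delays (d/s per hop): 55, 2.81333, 18.5366 ms; sum = 76.3499 ms.
Processing at 2 router(s): 2 × 2.7 ms = 5.4 ms.
End-to-end = 81.76 ms.

81.76 ms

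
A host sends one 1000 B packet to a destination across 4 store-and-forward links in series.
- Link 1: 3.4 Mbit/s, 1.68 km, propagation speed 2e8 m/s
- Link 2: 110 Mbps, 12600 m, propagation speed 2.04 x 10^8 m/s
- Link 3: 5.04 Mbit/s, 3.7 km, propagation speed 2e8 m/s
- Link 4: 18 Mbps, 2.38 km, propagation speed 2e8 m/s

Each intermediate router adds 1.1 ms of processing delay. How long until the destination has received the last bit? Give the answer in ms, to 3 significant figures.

L = 1000 × 8 = 8000 bits.
Transmission delays (L/R per hop): 2.35294, 0.0727273, 1.5873, 0.444444 ms; sum = 4.45741 ms.
Propagation delays (d/s per hop): 0.0084, 0.0617647, 0.0185, 0.0119 ms; sum = 0.100565 ms.
Processing at 3 router(s): 3 × 1.1 ms = 3.3 ms.
End-to-end = 7.86 ms.

7.86 ms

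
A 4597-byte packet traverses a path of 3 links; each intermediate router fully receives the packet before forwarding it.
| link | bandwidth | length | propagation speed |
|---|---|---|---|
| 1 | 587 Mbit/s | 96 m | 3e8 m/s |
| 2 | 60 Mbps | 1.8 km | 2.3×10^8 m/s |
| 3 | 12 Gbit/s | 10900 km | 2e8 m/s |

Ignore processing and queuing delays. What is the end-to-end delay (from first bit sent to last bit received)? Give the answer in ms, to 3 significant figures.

L = 4597 × 8 = 36776 bits.
Transmission delays (L/R per hop): 0.0626508, 0.612933, 0.00306467 ms; sum = 0.678649 ms.
Propagation delays (d/s per hop): 0.00032, 0.00782609, 54.5 ms; sum = 54.5081 ms.
End-to-end = 55.2 ms.

55.2 ms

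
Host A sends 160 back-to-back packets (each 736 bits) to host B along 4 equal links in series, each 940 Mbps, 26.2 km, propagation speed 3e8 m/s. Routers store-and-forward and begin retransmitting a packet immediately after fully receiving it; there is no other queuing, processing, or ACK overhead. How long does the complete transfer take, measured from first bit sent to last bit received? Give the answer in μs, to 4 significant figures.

Per-hop transmission t_tx = L/R = 736/940000000 = 0.782979 μs.
Per-hop propagation t_prop = 26200/300000000 = 87.3333 μs.
Pipeline fill: first packet needs 4·t_tx to clear all hops; remaining 159 packets each add one t_tx.
Total = (4+160-1)·t_tx + 4·t_prop = 163·0.782979 + 4·87.3333 = 477.0 μs.

477.0 μs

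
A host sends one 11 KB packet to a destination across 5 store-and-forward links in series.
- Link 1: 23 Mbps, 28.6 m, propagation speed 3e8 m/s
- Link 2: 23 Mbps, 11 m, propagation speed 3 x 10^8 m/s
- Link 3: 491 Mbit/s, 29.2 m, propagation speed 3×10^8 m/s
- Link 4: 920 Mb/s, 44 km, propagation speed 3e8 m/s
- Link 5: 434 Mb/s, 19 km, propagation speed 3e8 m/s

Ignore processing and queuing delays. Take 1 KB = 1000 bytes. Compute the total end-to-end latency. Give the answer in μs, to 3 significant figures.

8340 μs

L = 88000 bits.
Transmission delays (L/R per hop): 3826.09, 3826.09, 179.226, 95.6522, 202.765 μs; sum = 8129.82 μs.
Propagation delays (d/s per hop): 0.0953333, 0.0366667, 0.0973333, 146.667, 63.3333 μs; sum = 210.229 μs.
End-to-end = 8340 μs.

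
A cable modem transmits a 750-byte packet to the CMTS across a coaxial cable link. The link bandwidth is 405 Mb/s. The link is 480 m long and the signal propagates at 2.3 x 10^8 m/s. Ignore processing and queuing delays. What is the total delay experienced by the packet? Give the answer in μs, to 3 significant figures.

L = 750 × 8 = 6000 bits.
Transmission delay = L/R = 6000 / 405000000 = 14.8148 μs.
Propagation delay = d/s = 480 m / 2.3e+08 m/s = 2.08696 μs.
Total = 16.9 μs.

16.9 μs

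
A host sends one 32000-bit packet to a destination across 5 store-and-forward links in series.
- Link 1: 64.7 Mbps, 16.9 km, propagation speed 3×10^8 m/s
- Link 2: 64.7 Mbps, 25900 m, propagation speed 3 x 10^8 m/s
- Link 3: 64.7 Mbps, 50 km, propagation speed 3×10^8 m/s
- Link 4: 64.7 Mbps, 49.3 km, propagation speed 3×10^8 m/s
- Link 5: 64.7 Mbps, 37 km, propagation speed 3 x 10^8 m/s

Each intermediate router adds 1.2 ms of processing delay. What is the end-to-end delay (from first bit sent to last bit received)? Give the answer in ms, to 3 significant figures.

Transmission delay per hop = L/R = 32000/64700000 = 0.49459 ms; 5 hops → 2.47295 ms.
Propagation delays (d/s per hop): 0.0563333, 0.0863333, 0.166667, 0.164333, 0.123333 ms; sum = 0.597 ms.
Processing at 4 router(s): 4 × 1.2 ms = 4.8 ms.
End-to-end = 7.87 ms.

7.87 ms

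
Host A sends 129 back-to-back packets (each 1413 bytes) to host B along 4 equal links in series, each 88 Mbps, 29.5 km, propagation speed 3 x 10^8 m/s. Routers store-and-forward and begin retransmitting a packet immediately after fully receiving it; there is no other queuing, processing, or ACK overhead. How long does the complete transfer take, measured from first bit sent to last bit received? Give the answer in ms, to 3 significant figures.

Per-hop transmission t_tx = L/R = 11304/88000000 = 0.128455 ms.
Per-hop propagation t_prop = 29500/300000000 = 0.0983333 ms.
Pipeline fill: first packet needs 4·t_tx to clear all hops; remaining 128 packets each add one t_tx.
Total = (4+129-1)·t_tx + 4·t_prop = 132·0.128455 + 4·0.0983333 = 17.3 ms.

17.3 ms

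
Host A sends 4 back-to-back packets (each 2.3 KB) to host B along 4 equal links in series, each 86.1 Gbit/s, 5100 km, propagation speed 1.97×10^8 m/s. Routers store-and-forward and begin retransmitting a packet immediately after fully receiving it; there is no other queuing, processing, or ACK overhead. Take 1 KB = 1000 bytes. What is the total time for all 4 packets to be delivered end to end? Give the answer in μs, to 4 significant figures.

Per-hop transmission t_tx = L/R = 18400/86100000000 = 0.213705 μs.
Per-hop propagation t_prop = 5100000/197000000 = 25888.3 μs.
Pipeline fill: first packet needs 4·t_tx to clear all hops; remaining 3 packets each add one t_tx.
Total = (4+4-1)·t_tx + 4·t_prop = 7·0.213705 + 4·25888.3 = 103600 μs.

103600 μs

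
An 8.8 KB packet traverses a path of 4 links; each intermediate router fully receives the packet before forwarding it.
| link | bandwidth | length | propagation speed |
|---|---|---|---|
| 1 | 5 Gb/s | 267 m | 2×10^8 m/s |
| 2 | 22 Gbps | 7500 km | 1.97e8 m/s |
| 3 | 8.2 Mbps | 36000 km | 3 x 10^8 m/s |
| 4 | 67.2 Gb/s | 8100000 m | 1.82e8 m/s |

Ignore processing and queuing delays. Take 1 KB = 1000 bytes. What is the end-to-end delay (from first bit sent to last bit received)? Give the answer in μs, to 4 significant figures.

211200 μs

L = 70400 bits.
Transmission delays (L/R per hop): 14.08, 3.2, 8585.37, 1.04762 μs; sum = 8603.69 μs.
Propagation delays (d/s per hop): 1.335, 38071.1, 120000, 44505.5 μs; sum = 202578 μs.
End-to-end = 211200 μs.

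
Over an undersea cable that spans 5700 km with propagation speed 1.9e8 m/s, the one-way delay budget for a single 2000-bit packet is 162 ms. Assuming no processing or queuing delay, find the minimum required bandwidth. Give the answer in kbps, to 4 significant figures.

Propagation delay = 5700000 / 190000000 = 30 ms.
Transmission budget = 162 − 30 = 132 ms.
R ≥ L / t_tx = 2000 bits / 0.132 s = 15.15 kbps.

15.15 kbps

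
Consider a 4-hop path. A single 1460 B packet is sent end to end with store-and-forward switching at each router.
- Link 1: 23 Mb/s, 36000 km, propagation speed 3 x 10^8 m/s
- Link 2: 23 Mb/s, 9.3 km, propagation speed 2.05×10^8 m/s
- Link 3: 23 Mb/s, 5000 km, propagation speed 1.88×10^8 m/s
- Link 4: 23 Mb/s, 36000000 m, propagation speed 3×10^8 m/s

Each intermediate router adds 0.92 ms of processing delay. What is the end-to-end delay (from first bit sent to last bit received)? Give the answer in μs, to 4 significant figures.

L = 1460 × 8 = 11680 bits.
Transmission delay per hop = L/R = 11680/23000000 = 507.826 μs; 4 hops → 2031.3 μs.
Propagation delays (d/s per hop): 120000, 45.3659, 26595.7, 120000 μs; sum = 266641 μs.
Processing at 3 router(s): 3 × 0.92 ms = 2760 μs.
End-to-end = 271400 μs.

271400 μs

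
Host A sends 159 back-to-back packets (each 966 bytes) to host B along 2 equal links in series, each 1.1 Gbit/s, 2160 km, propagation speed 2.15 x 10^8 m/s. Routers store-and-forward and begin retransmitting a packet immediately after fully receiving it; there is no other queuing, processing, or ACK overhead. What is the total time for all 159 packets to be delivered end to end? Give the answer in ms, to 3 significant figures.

Per-hop transmission t_tx = L/R = 7728/1100000000 = 0.00702545 ms.
Per-hop propagation t_prop = 2160000/215000000 = 10.0465 ms.
Pipeline fill: first packet needs 2·t_tx to clear all hops; remaining 158 packets each add one t_tx.
Total = (2+159-1)·t_tx + 2·t_prop = 160·0.00702545 + 2·10.0465 = 21.2 ms.

21.2 ms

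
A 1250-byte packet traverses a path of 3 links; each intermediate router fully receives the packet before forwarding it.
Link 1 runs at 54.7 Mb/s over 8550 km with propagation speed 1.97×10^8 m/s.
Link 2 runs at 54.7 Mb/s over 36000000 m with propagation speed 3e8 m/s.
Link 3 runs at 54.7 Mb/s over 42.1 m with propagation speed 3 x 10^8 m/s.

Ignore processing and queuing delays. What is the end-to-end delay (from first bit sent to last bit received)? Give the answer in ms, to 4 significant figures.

L = 1250 × 8 = 10000 bits.
Transmission delay per hop = L/R = 10000/54700000 = 0.182815 ms; 3 hops → 0.548446 ms.
Propagation delays (d/s per hop): 43.401, 120, 0.000140333 ms; sum = 163.401 ms.
End-to-end = 163.9 ms.

163.9 ms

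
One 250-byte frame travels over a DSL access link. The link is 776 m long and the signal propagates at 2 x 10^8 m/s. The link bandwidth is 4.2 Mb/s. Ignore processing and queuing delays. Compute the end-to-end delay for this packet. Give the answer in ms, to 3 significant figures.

0.480 ms

L = 250 × 8 = 2000 bits.
Transmission delay = L/R = 2000 / 4200000 = 0.47619 ms.
Propagation delay = d/s = 776 m / 200000000 m/s = 0.00388 ms.
Total = 0.480 ms.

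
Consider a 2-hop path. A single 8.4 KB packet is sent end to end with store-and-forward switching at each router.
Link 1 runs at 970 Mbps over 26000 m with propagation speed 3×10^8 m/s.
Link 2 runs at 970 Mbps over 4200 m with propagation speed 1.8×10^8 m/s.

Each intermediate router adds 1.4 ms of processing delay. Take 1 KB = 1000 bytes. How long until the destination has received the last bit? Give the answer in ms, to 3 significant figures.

L = 67200 bits.
Transmission delay per hop = L/R = 67200/970000000 = 0.0692784 ms; 2 hops → 0.138557 ms.
Propagation delays (d/s per hop): 0.0866667, 0.0233333 ms; sum = 0.11 ms.
Processing at 1 router(s): 1 × 1.4 ms = 1.4 ms.
End-to-end = 1.65 ms.

1.65 ms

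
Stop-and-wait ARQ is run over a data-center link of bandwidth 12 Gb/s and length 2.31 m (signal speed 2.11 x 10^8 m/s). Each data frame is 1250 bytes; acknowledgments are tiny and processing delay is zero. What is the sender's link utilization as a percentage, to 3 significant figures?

97.4 %

t_tx = L/R = 10000/12000000000 = 8.33333e-07 s.
t_prop = 2.31/211000000 = 1.09479e-08 s; RTT = 2.18957e-08 s.
Cycle = t_tx + RTT = 8.55229e-07 s.
Utilization = t_tx / cycle = 8.33333e-07/8.55229e-07 = 97.4 %.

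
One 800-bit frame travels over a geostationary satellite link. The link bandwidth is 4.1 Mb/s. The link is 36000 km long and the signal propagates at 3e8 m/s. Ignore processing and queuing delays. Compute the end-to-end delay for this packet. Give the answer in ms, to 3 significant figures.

120 ms

Transmission delay = L/R = 800 / 4.1e+06 = 0.195122 ms.
Propagation delay = d/s = 36000000 m / 300000000 m/s = 120 ms.
Total = 120 ms.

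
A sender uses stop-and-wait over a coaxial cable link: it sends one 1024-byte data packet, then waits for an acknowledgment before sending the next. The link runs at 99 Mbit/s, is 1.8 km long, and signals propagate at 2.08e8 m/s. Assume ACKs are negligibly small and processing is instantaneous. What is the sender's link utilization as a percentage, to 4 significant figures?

t_tx = L/R = 8192/99000000 = 8.27475e-05 s.
t_prop = 1800/208000000 = 8.65385e-06 s; RTT = 1.73077e-05 s.
Cycle = t_tx + RTT = 0.000100055 s.
Utilization = t_tx / cycle = 8.27475e-05/0.000100055 = 82.70 %.

82.70 %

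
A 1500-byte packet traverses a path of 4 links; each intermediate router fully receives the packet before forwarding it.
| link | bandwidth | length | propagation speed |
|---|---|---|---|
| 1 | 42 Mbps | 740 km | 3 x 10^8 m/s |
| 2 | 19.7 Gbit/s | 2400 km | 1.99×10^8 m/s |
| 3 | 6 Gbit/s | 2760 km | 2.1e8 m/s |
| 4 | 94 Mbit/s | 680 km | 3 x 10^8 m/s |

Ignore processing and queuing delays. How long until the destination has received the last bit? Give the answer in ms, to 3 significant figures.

30.4 ms

L = 1500 × 8 = 12000 bits.
Transmission delays (L/R per hop): 0.285714, 0.000609137, 0.002, 0.12766 ms; sum = 0.415983 ms.
Propagation delays (d/s per hop): 2.46667, 12.0603, 13.1429, 2.26667 ms; sum = 29.9365 ms.
End-to-end = 30.4 ms.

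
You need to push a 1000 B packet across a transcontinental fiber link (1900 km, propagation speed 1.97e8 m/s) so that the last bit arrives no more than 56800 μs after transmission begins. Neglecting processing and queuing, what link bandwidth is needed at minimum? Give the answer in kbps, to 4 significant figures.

L = 8000 bits.
Propagation delay = 1900000 / 197000000 = 9644.67 μs.
Transmission budget = 56800 − 9644.67 = 47155.3 μs.
R ≥ L / t_tx = 8000 bits / 0.0471553 s = 169.7 kbps.

169.7 kbps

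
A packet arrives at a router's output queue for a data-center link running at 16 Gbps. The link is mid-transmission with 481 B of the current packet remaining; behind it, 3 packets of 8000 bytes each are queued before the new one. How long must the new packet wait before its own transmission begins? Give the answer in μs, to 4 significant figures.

12.24 μs

Each queued packet: L/R = 64000/16000000000 = 4 μs.
3 queued → 12 μs.
Plus remaining 3848 bits of current packet: 0.2405 μs.
Queuing delay = 12.24 μs.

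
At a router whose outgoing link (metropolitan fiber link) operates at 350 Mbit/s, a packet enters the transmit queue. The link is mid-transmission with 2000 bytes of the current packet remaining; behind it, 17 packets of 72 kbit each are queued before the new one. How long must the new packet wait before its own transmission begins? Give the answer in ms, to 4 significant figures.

Each queued packet: L/R = 72000/350000000 = 0.205714 ms.
17 queued → 3.49714 ms.
Plus remaining 16000 bits of current packet: 0.0457143 ms.
Queuing delay = 3.543 ms.

3.543 ms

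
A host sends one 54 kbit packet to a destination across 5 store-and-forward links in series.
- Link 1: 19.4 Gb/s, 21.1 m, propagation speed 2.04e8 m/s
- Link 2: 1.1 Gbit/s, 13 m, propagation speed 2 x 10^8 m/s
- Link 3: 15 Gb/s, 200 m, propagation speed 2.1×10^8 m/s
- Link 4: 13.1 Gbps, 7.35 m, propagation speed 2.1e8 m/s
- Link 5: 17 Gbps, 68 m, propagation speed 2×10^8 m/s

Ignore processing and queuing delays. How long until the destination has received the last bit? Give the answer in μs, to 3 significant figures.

L = 54000 bits.
Transmission delays (L/R per hop): 2.78351, 49.0909, 3.6, 4.12214, 3.17647 μs; sum = 62.773 μs.
Propagation delays (d/s per hop): 0.103431, 0.065, 0.952381, 0.035, 0.34 μs; sum = 1.49581 μs.
End-to-end = 64.3 μs.

64.3 μs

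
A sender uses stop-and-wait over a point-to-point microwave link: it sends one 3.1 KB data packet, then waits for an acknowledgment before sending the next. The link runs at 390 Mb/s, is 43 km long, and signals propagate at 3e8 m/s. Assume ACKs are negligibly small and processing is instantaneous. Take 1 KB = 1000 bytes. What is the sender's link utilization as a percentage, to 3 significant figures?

18.2 %

t_tx = L/R = 24800/390000000 = 6.35897e-05 s.
t_prop = 43000/300000000 = 0.000143333 s; RTT = 0.000286667 s.
Cycle = t_tx + RTT = 0.000350256 s.
Utilization = t_tx / cycle = 6.35897e-05/0.000350256 = 18.2 %.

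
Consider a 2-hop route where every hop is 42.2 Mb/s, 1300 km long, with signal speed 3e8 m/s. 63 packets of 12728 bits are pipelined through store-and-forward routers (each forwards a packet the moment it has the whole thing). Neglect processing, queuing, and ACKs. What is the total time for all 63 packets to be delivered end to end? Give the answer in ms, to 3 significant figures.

Per-hop transmission t_tx = L/R = 12728/42200000 = 0.301611 ms.
Per-hop propagation t_prop = 1300000/300000000 = 4.33333 ms.
Pipeline fill: first packet needs 2·t_tx to clear all hops; remaining 62 packets each add one t_tx.
Total = (2+63-1)·t_tx + 2·t_prop = 64·0.301611 + 2·4.33333 = 28.0 ms.

28.0 ms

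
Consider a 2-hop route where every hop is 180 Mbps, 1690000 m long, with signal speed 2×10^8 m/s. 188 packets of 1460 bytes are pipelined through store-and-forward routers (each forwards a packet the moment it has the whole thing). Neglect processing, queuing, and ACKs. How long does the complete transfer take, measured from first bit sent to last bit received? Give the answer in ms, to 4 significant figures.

29.16 ms

Per-hop transmission t_tx = L/R = 11680/180000000 = 0.0648889 ms.
Per-hop propagation t_prop = 1690000/200000000 = 8.45 ms.
Pipeline fill: first packet needs 2·t_tx to clear all hops; remaining 187 packets each add one t_tx.
Total = (2+188-1)·t_tx + 2·t_prop = 189·0.0648889 + 2·8.45 = 29.16 ms.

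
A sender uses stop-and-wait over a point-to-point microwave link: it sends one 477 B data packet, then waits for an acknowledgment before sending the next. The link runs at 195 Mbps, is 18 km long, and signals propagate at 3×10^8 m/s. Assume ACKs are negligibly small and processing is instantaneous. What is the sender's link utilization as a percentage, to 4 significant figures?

14.02 %

t_tx = L/R = 3816/195000000 = 1.95692e-05 s.
t_prop = 18000/300000000 = 6e-05 s; RTT = 0.00012 s.
Cycle = t_tx + RTT = 0.000139569 s.
Utilization = t_tx / cycle = 1.95692e-05/0.000139569 = 14.02 %.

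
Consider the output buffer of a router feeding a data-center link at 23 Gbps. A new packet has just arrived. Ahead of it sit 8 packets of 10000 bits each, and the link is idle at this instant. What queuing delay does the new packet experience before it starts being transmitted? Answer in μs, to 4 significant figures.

3.478 μs

Each queued packet: L/R = 10000/23000000000 = 0.434783 μs.
8 queued → 3.47826 μs.
Queuing delay = 3.478 μs.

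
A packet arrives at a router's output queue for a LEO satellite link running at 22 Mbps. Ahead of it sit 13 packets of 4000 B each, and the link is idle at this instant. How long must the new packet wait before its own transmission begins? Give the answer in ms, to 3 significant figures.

18.9 ms

Each queued packet: L/R = 32000/22000000 = 1.45455 ms.
13 queued → 18.9091 ms.
Queuing delay = 18.9 ms.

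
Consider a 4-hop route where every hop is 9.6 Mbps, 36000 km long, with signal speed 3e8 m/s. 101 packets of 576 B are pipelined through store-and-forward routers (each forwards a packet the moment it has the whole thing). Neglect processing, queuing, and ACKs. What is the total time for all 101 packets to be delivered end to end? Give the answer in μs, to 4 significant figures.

529900 μs

Per-hop transmission t_tx = L/R = 4608/9600000 = 480 μs.
Per-hop propagation t_prop = 36000000/300000000 = 120000 μs.
Pipeline fill: first packet needs 4·t_tx to clear all hops; remaining 100 packets each add one t_tx.
Total = (4+101-1)·t_tx + 4·t_prop = 104·480 + 4·120000 = 529900 μs.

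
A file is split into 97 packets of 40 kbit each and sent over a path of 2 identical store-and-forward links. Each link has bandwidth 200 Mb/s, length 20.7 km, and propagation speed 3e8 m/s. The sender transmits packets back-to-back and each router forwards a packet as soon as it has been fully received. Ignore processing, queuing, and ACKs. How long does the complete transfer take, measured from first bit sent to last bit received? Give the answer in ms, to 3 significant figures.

19.7 ms

Per-hop transmission t_tx = L/R = 40000/200000000 = 0.2 ms.
Per-hop propagation t_prop = 20700/300000000 = 0.069 ms.
Pipeline fill: first packet needs 2·t_tx to clear all hops; remaining 96 packets each add one t_tx.
Total = (2+97-1)·t_tx + 2·t_prop = 98·0.2 + 2·0.069 = 19.7 ms.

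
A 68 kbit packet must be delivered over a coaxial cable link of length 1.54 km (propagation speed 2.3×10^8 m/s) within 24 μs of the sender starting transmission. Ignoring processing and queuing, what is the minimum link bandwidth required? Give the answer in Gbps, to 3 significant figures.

Propagation delay = 1540 / 2.3e+08 = 6.69565 μs.
Transmission budget = 24 − 6.69565 = 17.3043 μs.
R ≥ L / t_tx = 68000 bits / 1.73043e-05 s = 3.93 Gbps.

3.93 Gbps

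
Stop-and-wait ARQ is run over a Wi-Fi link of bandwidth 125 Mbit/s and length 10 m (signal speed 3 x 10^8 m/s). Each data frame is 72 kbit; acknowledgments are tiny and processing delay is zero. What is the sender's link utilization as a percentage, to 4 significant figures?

t_tx = L/R = 72000/125000000 = 0.000576 s.
t_prop = 10/300000000 = 3.33333e-08 s; RTT = 6.66667e-08 s.
Cycle = t_tx + RTT = 0.000576067 s.
Utilization = t_tx / cycle = 0.000576/0.000576067 = 99.99 %.

99.99 %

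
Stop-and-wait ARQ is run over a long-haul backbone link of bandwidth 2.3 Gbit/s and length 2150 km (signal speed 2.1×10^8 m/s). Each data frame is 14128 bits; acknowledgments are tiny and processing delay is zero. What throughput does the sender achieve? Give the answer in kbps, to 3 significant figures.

t_tx = L/R = 14128/2300000000 = 6.14261e-06 s.
t_prop = 2150000/210000000 = 0.0102381 s; RTT = 0.0204762 s.
Cycle = t_tx + RTT = 0.0204823 s.
Throughput = L / cycle = 14128 / 0.0204823 = 690 kbps.

690 kbps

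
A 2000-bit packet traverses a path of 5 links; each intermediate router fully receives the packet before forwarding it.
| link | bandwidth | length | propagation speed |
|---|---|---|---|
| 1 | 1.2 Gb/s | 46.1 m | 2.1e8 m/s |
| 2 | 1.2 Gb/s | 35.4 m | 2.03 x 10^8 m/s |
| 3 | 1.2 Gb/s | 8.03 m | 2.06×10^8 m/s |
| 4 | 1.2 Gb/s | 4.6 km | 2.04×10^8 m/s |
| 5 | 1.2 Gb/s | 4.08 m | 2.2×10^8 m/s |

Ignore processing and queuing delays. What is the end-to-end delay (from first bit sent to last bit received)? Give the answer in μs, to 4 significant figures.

31.33 μs

Transmission delay per hop = L/R = 2000/1200000000 = 1.66667 μs; 5 hops → 8.33333 μs.
Propagation delays (d/s per hop): 0.219524, 0.174384, 0.0389806, 22.549, 0.0185455 μs; sum = 23.0005 μs.
End-to-end = 31.33 μs.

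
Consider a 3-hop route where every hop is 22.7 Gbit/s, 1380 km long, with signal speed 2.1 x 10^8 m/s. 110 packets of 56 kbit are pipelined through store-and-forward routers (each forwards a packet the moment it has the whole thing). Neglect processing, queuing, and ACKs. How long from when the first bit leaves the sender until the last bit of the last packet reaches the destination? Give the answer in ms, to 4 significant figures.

19.99 ms

Per-hop transmission t_tx = L/R = 56000/22700000000 = 0.00246696 ms.
Per-hop propagation t_prop = 1380000/210000000 = 6.57143 ms.
Pipeline fill: first packet needs 3·t_tx to clear all hops; remaining 109 packets each add one t_tx.
Total = (3+110-1)·t_tx + 3·t_prop = 112·0.00246696 + 3·6.57143 = 19.99 ms.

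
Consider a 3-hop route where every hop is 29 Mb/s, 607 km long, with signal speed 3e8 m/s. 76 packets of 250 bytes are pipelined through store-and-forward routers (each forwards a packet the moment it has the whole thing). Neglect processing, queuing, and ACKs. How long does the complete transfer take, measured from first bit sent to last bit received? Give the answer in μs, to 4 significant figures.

Per-hop transmission t_tx = L/R = 2000/29000000 = 68.9655 μs.
Per-hop propagation t_prop = 607000/300000000 = 2023.33 μs.
Pipeline fill: first packet needs 3·t_tx to clear all hops; remaining 75 packets each add one t_tx.
Total = (3+76-1)·t_tx + 3·t_prop = 78·68.9655 + 3·2023.33 = 11450 μs.

11450 μs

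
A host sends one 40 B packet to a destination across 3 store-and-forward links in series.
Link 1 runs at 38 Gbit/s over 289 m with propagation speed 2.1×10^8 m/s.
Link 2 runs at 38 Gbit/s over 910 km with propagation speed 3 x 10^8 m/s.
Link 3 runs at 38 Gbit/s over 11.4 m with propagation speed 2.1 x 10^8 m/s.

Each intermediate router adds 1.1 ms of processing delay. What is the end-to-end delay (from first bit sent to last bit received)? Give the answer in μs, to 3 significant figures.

5230 μs

L = 40 × 8 = 320 bits.
Transmission delay per hop = L/R = 320/38000000000 = 0.00842105 μs; 3 hops → 0.0252632 μs.
Propagation delays (d/s per hop): 1.37619, 3033.33, 0.0542857 μs; sum = 3034.76 μs.
Processing at 2 router(s): 2 × 1.1 ms = 2200 μs.
End-to-end = 5230 μs.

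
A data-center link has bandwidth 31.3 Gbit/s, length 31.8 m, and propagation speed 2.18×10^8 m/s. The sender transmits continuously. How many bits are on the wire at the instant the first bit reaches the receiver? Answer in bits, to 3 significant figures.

4570 bits

Propagation delay = 31.8 / 2.18e+08 = 1.45872e-07 s.
BDP = R × t_prop = 31300000000 × 1.45872e-07 = 4565.78 bits.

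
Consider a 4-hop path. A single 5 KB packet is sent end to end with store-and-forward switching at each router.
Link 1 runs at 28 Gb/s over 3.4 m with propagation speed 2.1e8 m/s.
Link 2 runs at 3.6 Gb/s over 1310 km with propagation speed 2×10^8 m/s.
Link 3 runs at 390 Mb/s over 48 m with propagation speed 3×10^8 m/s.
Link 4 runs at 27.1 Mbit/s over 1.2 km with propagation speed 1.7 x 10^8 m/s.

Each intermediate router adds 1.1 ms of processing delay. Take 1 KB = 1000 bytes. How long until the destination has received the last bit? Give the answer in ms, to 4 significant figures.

11.45 ms

L = 40000 bits.
Transmission delays (L/R per hop): 0.00142857, 0.0111111, 0.102564, 1.47601 ms; sum = 1.59112 ms.
Propagation delays (d/s per hop): 1.61905e-05, 6.55, 0.00016, 0.00705882 ms; sum = 6.55724 ms.
Processing at 3 router(s): 3 × 1.1 ms = 3.3 ms.
End-to-end = 11.45 ms.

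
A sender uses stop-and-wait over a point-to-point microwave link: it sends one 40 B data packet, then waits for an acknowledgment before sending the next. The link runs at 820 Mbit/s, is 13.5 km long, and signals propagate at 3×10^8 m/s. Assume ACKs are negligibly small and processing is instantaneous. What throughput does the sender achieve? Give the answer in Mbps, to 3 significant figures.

t_tx = L/R = 320/820000000 = 3.90244e-07 s.
t_prop = 13500/300000000 = 4.5e-05 s; RTT = 9e-05 s.
Cycle = t_tx + RTT = 9.03902e-05 s.
Throughput = L / cycle = 320 / 9.03902e-05 = 3.54 Mbps.

3.54 Mbps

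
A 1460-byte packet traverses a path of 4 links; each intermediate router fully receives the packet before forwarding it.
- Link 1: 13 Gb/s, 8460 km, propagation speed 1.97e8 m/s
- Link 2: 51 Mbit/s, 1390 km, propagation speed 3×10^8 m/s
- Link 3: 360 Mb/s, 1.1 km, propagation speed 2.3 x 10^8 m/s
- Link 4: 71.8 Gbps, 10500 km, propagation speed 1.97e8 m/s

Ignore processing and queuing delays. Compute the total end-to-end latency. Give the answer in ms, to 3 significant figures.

L = 1460 × 8 = 11680 bits.
Transmission delays (L/R per hop): 0.000898462, 0.22902, 0.0324444, 0.000162674 ms; sum = 0.262525 ms.
Propagation delays (d/s per hop): 42.9442, 4.63333, 0.00478261, 53.2995 ms; sum = 100.882 ms.
End-to-end = 101 ms.

101 ms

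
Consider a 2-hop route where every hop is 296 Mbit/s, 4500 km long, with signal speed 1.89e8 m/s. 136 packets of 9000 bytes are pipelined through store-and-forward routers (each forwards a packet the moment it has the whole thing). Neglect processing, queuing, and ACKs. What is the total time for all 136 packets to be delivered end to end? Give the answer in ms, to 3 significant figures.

80.9 ms

Per-hop transmission t_tx = L/R = 72000/296000000 = 0.243243 ms.
Per-hop propagation t_prop = 4500000/189000000 = 23.8095 ms.
Pipeline fill: first packet needs 2·t_tx to clear all hops; remaining 135 packets each add one t_tx.
Total = (2+136-1)·t_tx + 2·t_prop = 137·0.243243 + 2·23.8095 = 80.9 ms.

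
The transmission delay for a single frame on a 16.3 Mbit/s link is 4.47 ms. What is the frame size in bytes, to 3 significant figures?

L = R × t_tx = 16300000 b/s × 0.00447 s = 72861 bits.
In bytes: 72861 / 8 = 9110 bytes.

9110 bytes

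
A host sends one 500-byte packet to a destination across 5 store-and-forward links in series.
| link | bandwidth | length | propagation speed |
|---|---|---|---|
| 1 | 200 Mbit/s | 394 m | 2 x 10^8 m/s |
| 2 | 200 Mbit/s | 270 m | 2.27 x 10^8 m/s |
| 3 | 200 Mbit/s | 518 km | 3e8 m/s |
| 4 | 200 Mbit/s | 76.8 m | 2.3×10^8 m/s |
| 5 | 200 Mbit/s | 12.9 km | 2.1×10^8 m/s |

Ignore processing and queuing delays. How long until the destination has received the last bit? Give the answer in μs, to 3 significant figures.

1890 μs

L = 500 × 8 = 4000 bits.
Transmission delay per hop = L/R = 4000/200000000 = 20 μs; 5 hops → 100 μs.
Propagation delays (d/s per hop): 1.97, 1.18943, 1726.67, 0.333913, 61.4286 μs; sum = 1791.59 μs.
End-to-end = 1890 μs.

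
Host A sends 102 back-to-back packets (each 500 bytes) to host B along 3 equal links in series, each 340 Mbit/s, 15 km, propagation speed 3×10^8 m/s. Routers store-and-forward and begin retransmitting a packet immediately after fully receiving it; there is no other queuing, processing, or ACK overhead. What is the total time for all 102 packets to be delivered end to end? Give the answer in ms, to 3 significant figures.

Per-hop transmission t_tx = L/R = 4000/340000000 = 0.0117647 ms.
Per-hop propagation t_prop = 15000/300000000 = 0.05 ms.
Pipeline fill: first packet needs 3·t_tx to clear all hops; remaining 101 packets each add one t_tx.
Total = (3+102-1)·t_tx + 3·t_prop = 104·0.0117647 + 3·0.05 = 1.37 ms.

1.37 ms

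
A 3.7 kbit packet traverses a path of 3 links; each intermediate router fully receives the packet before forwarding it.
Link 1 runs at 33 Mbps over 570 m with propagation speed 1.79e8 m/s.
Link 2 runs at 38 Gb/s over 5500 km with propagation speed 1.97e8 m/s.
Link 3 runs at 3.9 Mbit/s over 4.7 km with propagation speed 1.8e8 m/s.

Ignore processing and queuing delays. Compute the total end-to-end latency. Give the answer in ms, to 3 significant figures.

29.0 ms

L = 3700 bits.
Transmission delays (L/R per hop): 0.112121, 9.73684e-05, 0.948718 ms; sum = 1.06094 ms.
Propagation delays (d/s per hop): 0.00318436, 27.9188, 0.0261111 ms; sum = 27.9481 ms.
End-to-end = 29.0 ms.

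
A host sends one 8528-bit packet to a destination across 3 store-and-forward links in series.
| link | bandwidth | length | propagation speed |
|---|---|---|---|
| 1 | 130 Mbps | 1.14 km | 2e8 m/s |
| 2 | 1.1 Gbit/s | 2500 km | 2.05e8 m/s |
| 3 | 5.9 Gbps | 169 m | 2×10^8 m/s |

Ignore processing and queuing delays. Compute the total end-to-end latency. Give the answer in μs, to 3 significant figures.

Transmission delays (L/R per hop): 65.6, 7.75273, 1.44542 μs; sum = 74.7982 μs.
Propagation delays (d/s per hop): 5.7, 12195.1, 0.845 μs; sum = 12201.7 μs.
End-to-end = 12300 μs.

12300 μs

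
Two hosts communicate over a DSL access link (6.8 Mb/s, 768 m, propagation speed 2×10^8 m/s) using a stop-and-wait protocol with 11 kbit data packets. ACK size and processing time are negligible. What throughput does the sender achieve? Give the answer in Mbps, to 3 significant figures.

t_tx = L/R = 11000/6800000 = 0.00161765 s.
t_prop = 768/200000000 = 3.84e-06 s; RTT = 7.68e-06 s.
Cycle = t_tx + RTT = 0.00162533 s.
Throughput = L / cycle = 11000 / 0.00162533 = 6.77 Mbps.

6.77 Mbps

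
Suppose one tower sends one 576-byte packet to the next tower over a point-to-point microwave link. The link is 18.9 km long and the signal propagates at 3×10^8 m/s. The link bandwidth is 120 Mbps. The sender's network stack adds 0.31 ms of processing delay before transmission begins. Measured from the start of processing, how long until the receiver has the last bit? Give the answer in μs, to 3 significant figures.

411 μs

L = 576 × 8 = 4608 bits.
Transmission delay = L/R = 4608 / 120000000 = 38.4 μs.
Propagation delay = d/s = 18900 m / 300000000 m/s = 63 μs.
Plus processing delay 0.31 ms = 310 μs.
Total = 411 μs.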